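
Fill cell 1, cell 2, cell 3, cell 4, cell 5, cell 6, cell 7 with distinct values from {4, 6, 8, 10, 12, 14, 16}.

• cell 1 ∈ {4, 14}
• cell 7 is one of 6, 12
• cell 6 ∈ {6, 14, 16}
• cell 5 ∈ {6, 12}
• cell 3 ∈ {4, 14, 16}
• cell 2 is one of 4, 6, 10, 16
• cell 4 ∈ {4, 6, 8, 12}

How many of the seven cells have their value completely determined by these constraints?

Among the 7 variables, 8 fits only cell 4 (and all 7 values in {4, 6, 8, 10, 12, 14, 16} must be used), so cell 4 = 8.
The 6 still-open variables together cover exactly {4, 6, 10, 12, 14, 16} — 6 values for 6 variables — and 10 appears only in cell 2's list, so cell 2 = 10.
The 2 variables cell 5 and cell 7 are confined to {6, 12}, which locks those values in; drop them from cell 6.
Determined: cell 2=10, cell 4=8. The other cells each still have more than one consistent value. That makes 2.

2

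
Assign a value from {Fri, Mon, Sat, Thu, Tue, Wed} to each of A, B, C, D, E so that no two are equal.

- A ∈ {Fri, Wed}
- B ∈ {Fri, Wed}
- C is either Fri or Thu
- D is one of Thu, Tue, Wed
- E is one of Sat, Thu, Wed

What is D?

Tue

The 5 variables together cover exactly {Fri, Sat, Thu, Tue, Wed} — 5 values for 5 variables — and Sat appears only in E's list, so E = Sat.
Among the 4 still-open variables, Tue fits only D (and all 4 values in {Fri, Thu, Tue, Wed} must be used), so D = Tue.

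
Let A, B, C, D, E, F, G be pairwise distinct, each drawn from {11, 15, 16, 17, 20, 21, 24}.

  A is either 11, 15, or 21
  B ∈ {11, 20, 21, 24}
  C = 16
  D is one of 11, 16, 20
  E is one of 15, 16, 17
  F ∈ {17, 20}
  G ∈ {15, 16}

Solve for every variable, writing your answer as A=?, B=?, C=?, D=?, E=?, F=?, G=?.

C must be 16 (only option left). Eliminate 16 elsewhere: D, E, G.
That leaves G = 15. Remove 15 from A, E.
E's domain is down to {17}, so E = 17. Eliminate 17 elsewhere: F.
F's domain is down to {20}, so F = 20. Strike 20 from B, D.
That leaves D = 11. So A, B can't be 11.
That leaves A = 21. Remove 21 from B.
B must be 24 (only option left).

A=21, B=24, C=16, D=11, E=17, F=20, G=15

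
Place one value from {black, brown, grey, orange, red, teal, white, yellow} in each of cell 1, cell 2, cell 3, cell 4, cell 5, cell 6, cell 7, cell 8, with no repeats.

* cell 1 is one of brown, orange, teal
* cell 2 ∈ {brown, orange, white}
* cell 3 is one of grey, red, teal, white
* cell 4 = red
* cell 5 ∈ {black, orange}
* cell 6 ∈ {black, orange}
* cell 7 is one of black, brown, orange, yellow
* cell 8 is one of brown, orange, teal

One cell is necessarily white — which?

cell 2

cell 4 must be red (only option left). Remove red from cell 3.
Among the 7 still-open variables, grey fits only cell 3 (and all 7 values in {black, brown, grey, orange, teal, white, yellow} must be used), so cell 3 = grey.
The 6 still-open variables draw from only 6 values {black, brown, orange, teal, white, yellow}, so each is used; only cell 2 can be white, hence cell 2 = white.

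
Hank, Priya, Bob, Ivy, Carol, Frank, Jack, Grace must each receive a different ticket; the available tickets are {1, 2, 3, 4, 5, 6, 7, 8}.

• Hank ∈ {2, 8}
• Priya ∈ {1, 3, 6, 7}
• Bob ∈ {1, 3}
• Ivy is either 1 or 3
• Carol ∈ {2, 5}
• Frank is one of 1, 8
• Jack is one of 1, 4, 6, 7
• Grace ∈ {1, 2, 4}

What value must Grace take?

Among the 8 variables, 5 fits only Carol (and all 8 values in {1, 2, 3, 4, 5, 6, 7, 8} must be used), so Carol = 5.
Bob and Ivy between them cover only {1, 3} — a naked pair. Remove those values from Priya, Frank, Jack, Grace.
That leaves Frank = 8. Eliminate 8 elsewhere: Hank.
Hank's domain is down to {2}, so Hank = 2. So Grace can't be 2.
So Grace = 4.

4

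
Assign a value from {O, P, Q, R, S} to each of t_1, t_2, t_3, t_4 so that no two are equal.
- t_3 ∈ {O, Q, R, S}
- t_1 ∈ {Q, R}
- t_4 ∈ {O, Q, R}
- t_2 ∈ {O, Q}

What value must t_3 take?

S

Among the 4 variables, S fits only t_3 (and all 4 values in {O, Q, R, S} must be used), so t_3 = S.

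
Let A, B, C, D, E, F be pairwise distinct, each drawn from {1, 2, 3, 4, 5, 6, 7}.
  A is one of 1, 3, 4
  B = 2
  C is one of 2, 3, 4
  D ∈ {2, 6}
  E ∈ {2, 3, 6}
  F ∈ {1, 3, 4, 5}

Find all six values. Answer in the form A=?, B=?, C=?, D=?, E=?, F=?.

A=1, B=2, C=4, D=6, E=3, F=5

B's domain is down to {2}, so B = 2. Strike 2 from C, D, E.
D must be 6 (only option left). Remove 6 from E.
E must be 3 (only option left). So A, C, F can't be 3.
C has just one choice, so C = 4. Eliminate 4 elsewhere: A, F.
A's domain is down to {1}, so A = 1. Eliminate 1 elsewhere: F.
F must be 5 (only option left).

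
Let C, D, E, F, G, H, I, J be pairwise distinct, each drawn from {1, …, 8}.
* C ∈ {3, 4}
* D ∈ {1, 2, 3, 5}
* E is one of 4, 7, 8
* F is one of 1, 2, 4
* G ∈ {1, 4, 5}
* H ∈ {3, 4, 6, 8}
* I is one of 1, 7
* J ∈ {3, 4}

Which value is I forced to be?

The 8 variables draw from only 8 values {1, 2, 3, 4, 5, 6, 7, 8}, so each is used; only H can be 6, hence H = 6.
The 7 still-open variables together cover exactly {1, 2, 3, 4, 5, 7, 8} — 7 values for 7 variables — and 8 appears only in E's list, so E = 8.
The 6 still-open variables together cover exactly {1, 2, 3, 4, 5, 7} — 6 values for 6 variables — and 7 appears only in I's list, so I = 7.

7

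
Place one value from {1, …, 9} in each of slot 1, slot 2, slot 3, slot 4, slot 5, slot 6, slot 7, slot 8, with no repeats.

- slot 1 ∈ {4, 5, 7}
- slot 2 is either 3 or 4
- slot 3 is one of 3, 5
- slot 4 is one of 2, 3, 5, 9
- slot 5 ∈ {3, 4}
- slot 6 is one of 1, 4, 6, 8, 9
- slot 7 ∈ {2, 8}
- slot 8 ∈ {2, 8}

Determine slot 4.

9

The 2 variables slot 2 and slot 5 are confined to {3, 4}, which locks those values in; drop them from slot 1, slot 3, slot 4, slot 6.
slot 3's domain is down to {5}, so slot 3 = 5. Remove 5 from slot 1, slot 4.
slot 1 must be 7 (only option left).
The 2 variables slot 7 and slot 8 are confined to {2, 8}, which locks those values in; drop them from slot 4, slot 6.
So slot 4 = 9.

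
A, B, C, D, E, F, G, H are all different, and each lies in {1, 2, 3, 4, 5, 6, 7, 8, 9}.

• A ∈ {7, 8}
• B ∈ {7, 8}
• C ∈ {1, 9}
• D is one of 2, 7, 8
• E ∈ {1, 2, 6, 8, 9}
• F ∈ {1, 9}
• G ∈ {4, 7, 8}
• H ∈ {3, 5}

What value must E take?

A and B share exactly the 2 values {7, 8}; by pigeonhole those values go to them, so strike 7, 8 from D, E, G.
D's domain is down to {2}, so D = 2. Eliminate 2 elsewhere: E.
G has just one choice, so G = 4.
C and F share exactly the 2 values {1, 9}; by pigeonhole those values go to them, so strike 1, 9 from E.
So E = 6.

6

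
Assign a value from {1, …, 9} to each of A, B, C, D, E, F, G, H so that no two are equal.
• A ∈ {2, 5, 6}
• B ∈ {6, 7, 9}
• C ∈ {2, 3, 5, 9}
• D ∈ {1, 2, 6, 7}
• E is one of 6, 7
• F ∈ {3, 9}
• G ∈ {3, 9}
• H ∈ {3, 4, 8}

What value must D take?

F and G between them cover only {3, 9} — a naked pair. Remove those values from B, C, H.
B and E between them cover only {6, 7} — a naked pair. Remove those values from A, D.
The 2 variables A and C are confined to {2, 5}, which locks those values in; drop them from D.
So D = 1.

1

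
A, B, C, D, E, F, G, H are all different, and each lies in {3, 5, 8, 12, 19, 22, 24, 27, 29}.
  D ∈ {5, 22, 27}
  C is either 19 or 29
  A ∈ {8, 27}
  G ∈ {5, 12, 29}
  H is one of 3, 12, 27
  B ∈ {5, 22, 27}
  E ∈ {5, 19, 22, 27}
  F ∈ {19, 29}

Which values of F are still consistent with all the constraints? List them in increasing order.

Among the 8 variables, 3 fits only H (and all 8 values in {3, 5, 8, 12, 19, 22, 27, 29} must be used), so H = 3.
The 7 still-open variables together cover exactly {5, 8, 12, 19, 22, 27, 29} — 7 values for 7 variables — and 8 appears only in A's list, so A = 8.
The 6 still-open variables draw from only 6 values {5, 12, 19, 22, 27, 29}, so each is used; only G can be 12, hence G = 12.
C and F share exactly the 2 values {19, 29}; by pigeonhole those values go to them, so strike 19, 29 from E.
No further eliminations apply; F can still be any of 19, 29.

19, 29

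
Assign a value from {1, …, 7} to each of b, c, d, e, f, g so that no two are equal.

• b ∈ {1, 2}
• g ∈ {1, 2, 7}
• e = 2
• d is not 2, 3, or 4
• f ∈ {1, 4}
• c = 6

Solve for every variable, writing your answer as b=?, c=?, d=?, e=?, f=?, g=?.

c has just one choice, so c = 6. Eliminate 6 elsewhere: d.
That leaves e = 2. Eliminate 2 elsewhere: b, g.
That leaves b = 1. Remove 1 from d, f, g.
That leaves f = 4.
g has just one choice, so g = 7. Strike 7 from d.
d has just one choice, so d = 5.

b=1, c=6, d=5, e=2, f=4, g=7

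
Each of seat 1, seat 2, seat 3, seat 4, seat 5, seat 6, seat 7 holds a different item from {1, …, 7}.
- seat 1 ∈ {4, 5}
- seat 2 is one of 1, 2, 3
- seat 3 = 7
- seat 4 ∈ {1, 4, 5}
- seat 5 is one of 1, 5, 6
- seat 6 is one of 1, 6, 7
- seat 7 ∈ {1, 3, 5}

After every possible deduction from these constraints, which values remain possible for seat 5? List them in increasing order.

1, 5, 6

seat 3 has just one choice, so seat 3 = 7. Strike 7 from seat 6.
The 6 still-open variables draw from only 6 values {1, 2, 3, 4, 5, 6}, so each is used; only seat 2 can be 2, hence seat 2 = 2.
The 5 still-open variables draw from only 5 values {1, 3, 4, 5, 6}, so each is used; only seat 7 can be 3, hence seat 7 = 3.
No further eliminations apply; seat 5 can still be any of 1, 5, 6.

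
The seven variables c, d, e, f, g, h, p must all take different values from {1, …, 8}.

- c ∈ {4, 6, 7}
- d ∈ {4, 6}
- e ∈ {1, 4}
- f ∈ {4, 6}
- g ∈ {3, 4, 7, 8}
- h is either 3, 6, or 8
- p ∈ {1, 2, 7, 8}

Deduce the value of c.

The 7 variables together cover exactly {1, 2, 3, 4, 6, 7, 8} — 7 values for 7 variables — and 2 appears only in p's list, so p = 2.
The 6 still-open variables draw from only 6 values {1, 3, 4, 6, 7, 8}, so each is used; only e can be 1, hence e = 1.
The 2 variables d and f are confined to {4, 6}, which locks those values in; drop them from c, g, h.
So c = 7.

7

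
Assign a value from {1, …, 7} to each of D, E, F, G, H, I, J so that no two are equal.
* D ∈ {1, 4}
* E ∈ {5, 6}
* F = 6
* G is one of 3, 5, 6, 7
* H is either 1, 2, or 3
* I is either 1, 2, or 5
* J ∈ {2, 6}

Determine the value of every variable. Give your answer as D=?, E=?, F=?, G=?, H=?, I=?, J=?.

F's domain is down to {6}, so F = 6. Strike 6 from E, G, J.
J's domain is down to {2}, so J = 2. Remove 2 from H, I.
E has just one choice, so E = 5. Remove 5 from G, I.
I's domain is down to {1}, so I = 1. So D, H can't be 1.
D's domain is down to {4}, so D = 4.
H must be 3 (only option left). So G can't be 3.
G has just one choice, so G = 7.

D=4, E=5, F=6, G=7, H=3, I=1, J=2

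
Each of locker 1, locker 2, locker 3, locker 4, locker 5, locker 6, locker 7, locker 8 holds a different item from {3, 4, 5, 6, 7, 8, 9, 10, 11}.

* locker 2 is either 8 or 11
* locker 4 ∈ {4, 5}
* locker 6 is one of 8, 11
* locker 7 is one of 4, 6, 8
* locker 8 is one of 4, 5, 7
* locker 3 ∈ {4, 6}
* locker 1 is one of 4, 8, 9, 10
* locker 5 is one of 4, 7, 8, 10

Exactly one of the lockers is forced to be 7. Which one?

locker 8

Among the 8 variables, 9 fits only locker 1 (and all 8 values in {4, 5, 6, 7, 8, 9, 10, 11} must be used), so locker 1 = 9.
Among the 7 still-open variables, 10 fits only locker 5 (and all 7 values in {4, 5, 6, 7, 8, 10, 11} must be used), so locker 5 = 10.
The 6 still-open variables draw from only 6 values {4, 5, 6, 7, 8, 11}, so each is used; only locker 8 can be 7, hence locker 8 = 7.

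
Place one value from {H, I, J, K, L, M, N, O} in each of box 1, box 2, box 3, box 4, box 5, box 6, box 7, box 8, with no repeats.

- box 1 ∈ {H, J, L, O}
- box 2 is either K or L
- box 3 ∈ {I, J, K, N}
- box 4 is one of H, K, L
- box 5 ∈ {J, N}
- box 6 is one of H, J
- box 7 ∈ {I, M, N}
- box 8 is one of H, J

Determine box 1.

O

The 8 variables together cover exactly {H, I, J, K, L, M, N, O} — 8 values for 8 variables — and M appears only in box 7's list, so box 7 = M.
The 7 still-open variables together cover exactly {H, I, J, K, L, N, O} — 7 values for 7 variables — and I appears only in box 3's list, so box 3 = I.
The 6 still-open variables together cover exactly {H, J, K, L, N, O} — 6 values for 6 variables — and N appears only in box 5's list, so box 5 = N.
The 5 still-open variables draw from only 5 values {H, J, K, L, O}, so each is used; only box 1 can be O, hence box 1 = O.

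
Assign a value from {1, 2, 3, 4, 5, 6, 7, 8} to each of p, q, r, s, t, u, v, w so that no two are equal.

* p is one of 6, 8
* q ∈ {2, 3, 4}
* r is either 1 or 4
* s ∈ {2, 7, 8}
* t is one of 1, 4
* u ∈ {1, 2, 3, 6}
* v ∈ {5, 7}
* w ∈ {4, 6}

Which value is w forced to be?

The 8 variables together cover exactly {1, 2, 3, 4, 5, 6, 7, 8} — 8 values for 8 variables — and 5 appears only in v's list, so v = 5.
The 7 still-open variables draw from only 7 values {1, 2, 3, 4, 6, 7, 8}, so each is used; only s can be 7, hence s = 7.
The 6 still-open variables together cover exactly {1, 2, 3, 4, 6, 8} — 6 values for 6 variables — and 8 appears only in p's list, so p = 8.
r and t between them cover only {1, 4} — a naked pair. Remove those values from q, u, w.
So w = 6.

6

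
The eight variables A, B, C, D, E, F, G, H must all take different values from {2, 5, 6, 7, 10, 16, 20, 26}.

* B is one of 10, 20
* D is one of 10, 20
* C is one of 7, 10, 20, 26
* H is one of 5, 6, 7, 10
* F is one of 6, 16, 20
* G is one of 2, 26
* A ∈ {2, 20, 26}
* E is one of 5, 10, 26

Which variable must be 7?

C

The 8 variables together cover exactly {2, 5, 6, 7, 10, 16, 20, 26} — 8 values for 8 variables — and 16 appears only in F's list, so F = 16.
The 7 still-open variables together cover exactly {2, 5, 6, 7, 10, 20, 26} — 7 values for 7 variables — and 6 appears only in H's list, so H = 6.
The 6 still-open variables draw from only 6 values {2, 5, 7, 10, 20, 26}, so each is used; only E can be 5, hence E = 5.
The 5 still-open variables together cover exactly {2, 7, 10, 20, 26} — 5 values for 5 variables — and 7 appears only in C's list, so C = 7.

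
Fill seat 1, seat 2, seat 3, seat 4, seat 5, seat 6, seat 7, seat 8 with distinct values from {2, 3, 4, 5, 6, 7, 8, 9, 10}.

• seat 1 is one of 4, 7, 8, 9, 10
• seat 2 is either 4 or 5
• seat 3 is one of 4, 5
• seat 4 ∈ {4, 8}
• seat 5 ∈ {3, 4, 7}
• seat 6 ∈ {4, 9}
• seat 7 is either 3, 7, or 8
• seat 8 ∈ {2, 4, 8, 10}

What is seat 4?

The 8 variables draw from only 8 values {2, 3, 4, 5, 7, 8, 9, 10}, so each is used; only seat 8 can be 2, hence seat 8 = 2.
The 7 still-open variables draw from only 7 values {3, 4, 5, 7, 8, 9, 10}, so each is used; only seat 1 can be 10, hence seat 1 = 10.
The 6 still-open variables together cover exactly {3, 4, 5, 7, 8, 9} — 6 values for 6 variables — and 9 appears only in seat 6's list, so seat 6 = 9.
seat 2 and seat 3 between them cover only {4, 5} — a naked pair. Remove those values from seat 4, seat 5.
So seat 4 = 8.

8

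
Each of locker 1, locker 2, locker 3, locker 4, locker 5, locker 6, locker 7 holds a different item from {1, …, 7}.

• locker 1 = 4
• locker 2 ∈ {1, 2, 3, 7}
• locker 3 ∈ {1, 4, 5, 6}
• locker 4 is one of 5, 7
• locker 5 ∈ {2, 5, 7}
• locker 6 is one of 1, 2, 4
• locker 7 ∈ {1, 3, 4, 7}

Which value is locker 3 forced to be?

6

locker 1 must be 4 (only option left). Remove 4 from locker 3, locker 6, locker 7.
Among the 6 still-open variables, 6 fits only locker 3 (and all 6 values in {1, 2, 3, 5, 6, 7} must be used), so locker 3 = 6.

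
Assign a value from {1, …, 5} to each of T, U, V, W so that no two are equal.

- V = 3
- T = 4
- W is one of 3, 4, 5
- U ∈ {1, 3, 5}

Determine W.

5

T has just one choice, so T = 4. So W can't be 4.
V's domain is down to {3}, so V = 3. Remove 3 from U, W.
So W = 5.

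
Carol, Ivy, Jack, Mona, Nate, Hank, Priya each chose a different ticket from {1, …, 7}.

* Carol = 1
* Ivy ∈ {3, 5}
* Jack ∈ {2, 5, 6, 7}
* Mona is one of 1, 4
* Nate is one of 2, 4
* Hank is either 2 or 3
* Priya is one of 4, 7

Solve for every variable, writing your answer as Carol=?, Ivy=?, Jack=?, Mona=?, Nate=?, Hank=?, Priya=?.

Carol=1, Ivy=5, Jack=6, Mona=4, Nate=2, Hank=3, Priya=7

Carol's domain is down to {1}, so Carol = 1. Eliminate 1 elsewhere: Mona.
Mona must be 4 (only option left). Remove 4 from Nate, Priya.
That leaves Nate = 2. Strike 2 from Jack, Hank.
Hank has just one choice, so Hank = 3. Remove 3 from Ivy.
Priya has just one choice, so Priya = 7. Strike 7 from Jack.
That leaves Ivy = 5. Eliminate 5 elsewhere: Jack.
Jack's domain is down to {6}, so Jack = 6.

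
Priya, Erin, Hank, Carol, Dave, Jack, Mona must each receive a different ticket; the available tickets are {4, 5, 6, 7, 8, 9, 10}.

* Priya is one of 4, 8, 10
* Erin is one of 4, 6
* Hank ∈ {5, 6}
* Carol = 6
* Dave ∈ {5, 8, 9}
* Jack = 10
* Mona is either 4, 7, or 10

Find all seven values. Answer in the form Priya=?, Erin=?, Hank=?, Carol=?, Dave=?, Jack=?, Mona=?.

Carol must be 6 (only option left). Strike 6 from Erin, Hank.
Jack has just one choice, so Jack = 10. Strike 10 from Priya, Mona.
Erin has just one choice, so Erin = 4. Strike 4 from Priya, Mona.
Hank has just one choice, so Hank = 5. So Dave can't be 5.
Mona has just one choice, so Mona = 7.
Priya's domain is down to {8}, so Priya = 8. Strike 8 from Dave.
Dave's domain is down to {9}, so Dave = 9.

Priya=8, Erin=4, Hank=5, Carol=6, Dave=9, Jack=10, Mona=7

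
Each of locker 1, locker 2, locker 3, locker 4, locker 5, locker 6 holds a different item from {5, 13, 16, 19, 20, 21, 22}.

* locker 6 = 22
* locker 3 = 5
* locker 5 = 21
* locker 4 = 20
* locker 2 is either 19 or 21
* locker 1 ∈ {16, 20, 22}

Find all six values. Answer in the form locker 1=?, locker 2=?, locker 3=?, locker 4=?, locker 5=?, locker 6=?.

locker 1=16, locker 2=19, locker 3=5, locker 4=20, locker 5=21, locker 6=22

locker 3 has just one choice, so locker 3 = 5.
That leaves locker 4 = 20. Strike 20 from locker 1.
locker 5 has just one choice, so locker 5 = 21. Remove 21 from locker 2.
locker 6 must be 22 (only option left). Remove 22 from locker 1.
locker 1 must be 16 (only option left).
locker 2 must be 19 (only option left).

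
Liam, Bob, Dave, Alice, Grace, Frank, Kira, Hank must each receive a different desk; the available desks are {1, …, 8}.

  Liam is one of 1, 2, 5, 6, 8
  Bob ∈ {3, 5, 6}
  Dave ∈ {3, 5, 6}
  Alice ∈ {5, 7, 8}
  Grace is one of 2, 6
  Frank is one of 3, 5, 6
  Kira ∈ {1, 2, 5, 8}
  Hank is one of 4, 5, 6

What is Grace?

2

The 8 variables draw from only 8 values {1, 2, 3, 4, 5, 6, 7, 8}, so each is used; only Hank can be 4, hence Hank = 4.
Among the 7 still-open variables, 7 fits only Alice (and all 7 values in {1, 2, 3, 5, 6, 7, 8} must be used), so Alice = 7.
Bob, Dave, Frank share exactly the 3 values {3, 5, 6}; by pigeonhole those values go to them, so strike 3, 5, 6 from Liam, Grace, Kira.
So Grace = 2.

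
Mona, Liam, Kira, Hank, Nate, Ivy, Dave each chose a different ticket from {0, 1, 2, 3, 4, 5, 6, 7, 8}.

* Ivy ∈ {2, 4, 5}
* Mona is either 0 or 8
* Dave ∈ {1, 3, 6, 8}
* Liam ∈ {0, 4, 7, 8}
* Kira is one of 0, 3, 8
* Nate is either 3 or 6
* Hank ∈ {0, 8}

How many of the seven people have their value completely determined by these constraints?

The 2 variables Mona and Hank are confined to {0, 8}, which locks those values in; drop them from Liam, Kira, Dave.
Kira must be 3 (only option left). Remove 3 from Nate, Dave.
Nate must be 6 (only option left). Eliminate 6 elsewhere: Dave.
Dave has just one choice, so Dave = 1.
Determined: Kira=3, Nate=6, Dave=1. The other people each still have more than one consistent value. That makes 3.

3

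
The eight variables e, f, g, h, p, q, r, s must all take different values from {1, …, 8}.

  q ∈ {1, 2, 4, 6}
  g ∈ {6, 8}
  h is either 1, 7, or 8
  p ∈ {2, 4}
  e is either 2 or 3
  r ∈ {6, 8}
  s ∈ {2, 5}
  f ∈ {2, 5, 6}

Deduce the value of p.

4

Among the 8 variables, 3 fits only e (and all 8 values in {1, 2, 3, 4, 5, 6, 7, 8} must be used), so e = 3.
The 7 still-open variables together cover exactly {1, 2, 4, 5, 6, 7, 8} — 7 values for 7 variables — and 7 appears only in h's list, so h = 7.
The 6 still-open variables together cover exactly {1, 2, 4, 5, 6, 8} — 6 values for 6 variables — and 1 appears only in q's list, so q = 1.
The 5 still-open variables together cover exactly {2, 4, 5, 6, 8} — 5 values for 5 variables — and 4 appears only in p's list, so p = 4.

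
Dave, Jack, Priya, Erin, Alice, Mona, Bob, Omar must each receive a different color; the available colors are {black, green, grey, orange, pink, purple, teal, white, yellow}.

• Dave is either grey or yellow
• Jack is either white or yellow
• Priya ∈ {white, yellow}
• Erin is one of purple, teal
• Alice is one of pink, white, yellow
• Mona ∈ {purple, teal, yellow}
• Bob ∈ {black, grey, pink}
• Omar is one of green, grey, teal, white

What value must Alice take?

The 8 variables draw from only 8 values {black, green, grey, pink, purple, teal, white, yellow}, so each is used; only Bob can be black, hence Bob = black.
The 7 still-open variables together cover exactly {green, grey, pink, purple, teal, white, yellow} — 7 values for 7 variables — and green appears only in Omar's list, so Omar = green.
The 6 still-open variables together cover exactly {grey, pink, purple, teal, white, yellow} — 6 values for 6 variables — and grey appears only in Dave's list, so Dave = grey.
The 5 still-open variables draw from only 5 values {pink, purple, teal, white, yellow}, so each is used; only Alice can be pink, hence Alice = pink.

pink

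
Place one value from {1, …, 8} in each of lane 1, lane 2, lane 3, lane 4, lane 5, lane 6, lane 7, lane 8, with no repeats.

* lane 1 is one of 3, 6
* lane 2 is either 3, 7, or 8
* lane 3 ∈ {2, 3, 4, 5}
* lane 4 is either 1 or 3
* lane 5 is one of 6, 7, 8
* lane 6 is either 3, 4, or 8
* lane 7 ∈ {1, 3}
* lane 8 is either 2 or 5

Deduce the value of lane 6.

The 2 variables lane 4 and lane 7 are confined to {1, 3}, which locks those values in; drop them from lane 1, lane 2, lane 3, lane 6.
lane 1's domain is down to {6}, so lane 1 = 6. So lane 5 can't be 6.
The 2 variables lane 2 and lane 5 are confined to {7, 8}, which locks those values in; drop them from lane 6.
So lane 6 = 4.

4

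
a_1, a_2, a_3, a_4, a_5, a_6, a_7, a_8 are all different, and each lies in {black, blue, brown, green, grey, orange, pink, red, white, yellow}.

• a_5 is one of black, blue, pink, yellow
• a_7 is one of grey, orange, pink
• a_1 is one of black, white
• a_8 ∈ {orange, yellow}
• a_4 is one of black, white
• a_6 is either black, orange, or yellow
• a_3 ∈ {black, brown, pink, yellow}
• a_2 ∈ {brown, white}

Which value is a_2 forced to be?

brown

The 8 variables together cover exactly {black, blue, brown, grey, orange, pink, white, yellow} — 8 values for 8 variables — and blue appears only in a_5's list, so a_5 = blue.
The 7 still-open variables draw from only 7 values {black, brown, grey, orange, pink, white, yellow}, so each is used; only a_7 can be grey, hence a_7 = grey.
Among the 6 still-open variables, pink fits only a_3 (and all 6 values in {black, brown, orange, pink, white, yellow} must be used), so a_3 = pink.
Among the 5 still-open variables, brown fits only a_2 (and all 5 values in {black, brown, orange, white, yellow} must be used), so a_2 = brown.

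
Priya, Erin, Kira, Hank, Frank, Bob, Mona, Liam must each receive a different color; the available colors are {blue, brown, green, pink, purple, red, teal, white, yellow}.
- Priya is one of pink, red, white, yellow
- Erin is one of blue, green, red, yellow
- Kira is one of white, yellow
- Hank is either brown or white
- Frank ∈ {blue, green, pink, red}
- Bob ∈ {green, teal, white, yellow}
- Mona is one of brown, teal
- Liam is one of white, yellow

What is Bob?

The 2 variables Kira and Liam are confined to {white, yellow}, which locks those values in; drop them from Priya, Erin, Hank, Bob.
Hank's domain is down to {brown}, so Hank = brown. Eliminate brown elsewhere: Mona.
Mona must be teal (only option left). Strike teal from Bob.
So Bob = green.

green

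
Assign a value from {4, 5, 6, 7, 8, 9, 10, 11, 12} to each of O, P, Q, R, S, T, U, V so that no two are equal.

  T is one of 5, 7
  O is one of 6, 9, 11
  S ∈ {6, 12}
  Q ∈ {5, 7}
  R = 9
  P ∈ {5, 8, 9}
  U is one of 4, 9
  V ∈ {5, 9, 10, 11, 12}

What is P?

8

R must be 9 (only option left). So O, P, U, V can't be 9.
U must be 4 (only option left).
Q and T between them cover only {5, 7} — a naked pair. Remove those values from P, V.
So P = 8.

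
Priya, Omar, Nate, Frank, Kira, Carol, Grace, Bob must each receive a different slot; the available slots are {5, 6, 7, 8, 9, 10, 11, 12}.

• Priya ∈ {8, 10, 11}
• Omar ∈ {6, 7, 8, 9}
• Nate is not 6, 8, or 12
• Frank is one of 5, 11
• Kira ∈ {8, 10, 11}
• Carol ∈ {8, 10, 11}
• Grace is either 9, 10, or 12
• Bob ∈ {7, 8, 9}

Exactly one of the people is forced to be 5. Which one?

Frank

The 8 variables together cover exactly {5, 6, 7, 8, 9, 10, 11, 12} — 8 values for 8 variables — and 6 appears only in Omar's list, so Omar = 6.
The 7 still-open variables draw from only 7 values {5, 7, 8, 9, 10, 11, 12}, so each is used; only Grace can be 12, hence Grace = 12.
The 3 variables Priya, Kira, Carol are confined to {8, 10, 11}, which locks those values in; drop them from Nate, Frank, Bob.
So 5 goes to Frank.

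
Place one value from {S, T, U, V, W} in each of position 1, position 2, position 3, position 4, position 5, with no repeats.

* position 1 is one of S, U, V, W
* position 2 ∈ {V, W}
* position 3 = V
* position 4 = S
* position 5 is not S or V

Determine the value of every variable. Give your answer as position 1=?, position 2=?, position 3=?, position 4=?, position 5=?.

position 3 has just one choice, so position 3 = V. Remove V from position 1, position 2.
position 4's domain is down to {S}, so position 4 = S. Remove S from position 1.
position 2 has just one choice, so position 2 = W. Eliminate W elsewhere: position 1, position 5.
position 1's domain is down to {U}, so position 1 = U. Eliminate U elsewhere: position 5.
position 5 has just one choice, so position 5 = T.

position 1=U, position 2=W, position 3=V, position 4=S, position 5=T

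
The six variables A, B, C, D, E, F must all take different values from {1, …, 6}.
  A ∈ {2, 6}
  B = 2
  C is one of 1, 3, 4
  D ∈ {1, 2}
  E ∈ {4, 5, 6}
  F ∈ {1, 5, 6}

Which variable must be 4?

E

B has just one choice, so B = 2. Eliminate 2 elsewhere: A, D.
D must be 1 (only option left). Remove 1 from C, F.
That leaves A = 6. Eliminate 6 elsewhere: E, F.
F's domain is down to {5}, so F = 5. Remove 5 from E.
So 4 goes to E.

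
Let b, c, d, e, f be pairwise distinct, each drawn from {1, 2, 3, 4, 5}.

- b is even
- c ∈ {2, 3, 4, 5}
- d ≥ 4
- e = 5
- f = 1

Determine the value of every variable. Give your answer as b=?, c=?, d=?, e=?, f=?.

e has just one choice, so e = 5. Strike 5 from c, d.
That leaves f = 1.
d's domain is down to {4}, so d = 4. So b, c can't be 4.
b has just one choice, so b = 2. Remove 2 from c.
c must be 3 (only option left).

b=2, c=3, d=4, e=5, f=1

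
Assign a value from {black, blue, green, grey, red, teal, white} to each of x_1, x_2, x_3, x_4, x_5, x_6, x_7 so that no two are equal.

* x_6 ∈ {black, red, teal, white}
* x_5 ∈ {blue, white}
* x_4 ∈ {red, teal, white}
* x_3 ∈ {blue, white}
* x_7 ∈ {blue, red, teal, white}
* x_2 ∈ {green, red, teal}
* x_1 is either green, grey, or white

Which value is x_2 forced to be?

The 7 variables together cover exactly {black, blue, green, grey, red, teal, white} — 7 values for 7 variables — and black appears only in x_6's list, so x_6 = black.
The 6 still-open variables draw from only 6 values {blue, green, grey, red, teal, white}, so each is used; only x_1 can be grey, hence x_1 = grey.
Among the 5 still-open variables, green fits only x_2 (and all 5 values in {blue, green, red, teal, white} must be used), so x_2 = green.

green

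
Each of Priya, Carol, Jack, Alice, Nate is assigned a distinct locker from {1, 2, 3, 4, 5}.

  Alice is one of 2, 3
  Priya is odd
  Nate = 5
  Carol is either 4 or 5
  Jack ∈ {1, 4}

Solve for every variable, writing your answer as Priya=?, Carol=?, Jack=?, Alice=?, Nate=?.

Priya=3, Carol=4, Jack=1, Alice=2, Nate=5

Nate must be 5 (only option left). So Priya, Carol can't be 5.
Carol must be 4 (only option left). Remove 4 from Jack.
Jack has just one choice, so Jack = 1. So Priya can't be 1.
Priya's domain is down to {3}, so Priya = 3. Eliminate 3 elsewhere: Alice.
That leaves Alice = 2.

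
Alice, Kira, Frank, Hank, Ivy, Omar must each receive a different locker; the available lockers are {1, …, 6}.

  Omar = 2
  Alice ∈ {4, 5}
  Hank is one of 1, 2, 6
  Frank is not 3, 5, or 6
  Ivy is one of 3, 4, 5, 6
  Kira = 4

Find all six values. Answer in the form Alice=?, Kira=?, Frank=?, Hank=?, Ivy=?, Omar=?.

Kira has just one choice, so Kira = 4. Eliminate 4 elsewhere: Alice, Frank, Ivy.
Omar has just one choice, so Omar = 2. Strike 2 from Frank, Hank.
Alice must be 5 (only option left). Remove 5 from Ivy.
Frank has just one choice, so Frank = 1. Eliminate 1 elsewhere: Hank.
Hank must be 6 (only option left). Eliminate 6 elsewhere: Ivy.
That leaves Ivy = 3.

Alice=5, Kira=4, Frank=1, Hank=6, Ivy=3, Omar=2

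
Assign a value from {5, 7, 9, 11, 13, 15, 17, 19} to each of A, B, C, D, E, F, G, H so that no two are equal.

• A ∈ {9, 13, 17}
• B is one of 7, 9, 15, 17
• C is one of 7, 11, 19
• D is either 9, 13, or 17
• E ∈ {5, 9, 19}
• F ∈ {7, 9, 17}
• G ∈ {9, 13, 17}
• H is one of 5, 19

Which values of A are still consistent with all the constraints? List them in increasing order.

9, 13, 17

The 8 variables draw from only 8 values {5, 7, 9, 11, 13, 15, 17, 19}, so each is used; only C can be 11, hence C = 11.
The 7 still-open variables draw from only 7 values {5, 7, 9, 13, 15, 17, 19}, so each is used; only B can be 15, hence B = 15.
The 6 still-open variables draw from only 6 values {5, 7, 9, 13, 17, 19}, so each is used; only F can be 7, hence F = 7.
A, D, G between them cover only {9, 13, 17} — a naked triple. Remove those values from E.
No further eliminations apply; A can still be any of 9, 13, 17.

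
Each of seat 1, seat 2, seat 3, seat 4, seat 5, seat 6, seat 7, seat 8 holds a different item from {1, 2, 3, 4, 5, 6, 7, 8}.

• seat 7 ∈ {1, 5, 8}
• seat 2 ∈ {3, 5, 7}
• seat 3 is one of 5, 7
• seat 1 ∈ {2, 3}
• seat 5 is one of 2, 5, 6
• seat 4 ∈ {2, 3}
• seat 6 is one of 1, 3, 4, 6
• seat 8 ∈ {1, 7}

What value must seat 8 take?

1

Among the 8 variables, 4 fits only seat 6 (and all 8 values in {1, 2, 3, 4, 5, 6, 7, 8} must be used), so seat 6 = 4.
The 7 still-open variables together cover exactly {1, 2, 3, 5, 6, 7, 8} — 7 values for 7 variables — and 6 appears only in seat 5's list, so seat 5 = 6.
The 6 still-open variables together cover exactly {1, 2, 3, 5, 7, 8} — 6 values for 6 variables — and 8 appears only in seat 7's list, so seat 7 = 8.
The 5 still-open variables draw from only 5 values {1, 2, 3, 5, 7}, so each is used; only seat 8 can be 1, hence seat 8 = 1.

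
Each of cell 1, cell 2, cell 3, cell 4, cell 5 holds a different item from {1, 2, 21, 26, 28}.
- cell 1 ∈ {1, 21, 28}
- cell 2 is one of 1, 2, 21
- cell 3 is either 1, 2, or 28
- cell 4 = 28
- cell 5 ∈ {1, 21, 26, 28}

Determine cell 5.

cell 4 must be 28 (only option left). Remove 28 from cell 1, cell 3, cell 5.
The 4 still-open variables draw from only 4 values {1, 2, 21, 26}, so each is used; only cell 5 can be 26, hence cell 5 = 26.

26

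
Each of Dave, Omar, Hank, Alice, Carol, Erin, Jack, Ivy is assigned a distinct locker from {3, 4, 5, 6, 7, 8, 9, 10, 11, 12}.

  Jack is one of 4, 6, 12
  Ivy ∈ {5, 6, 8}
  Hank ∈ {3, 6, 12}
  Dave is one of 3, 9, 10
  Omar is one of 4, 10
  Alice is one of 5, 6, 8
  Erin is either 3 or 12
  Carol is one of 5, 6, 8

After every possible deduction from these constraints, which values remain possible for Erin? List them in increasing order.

3, 12

The 8 variables draw from only 8 values {3, 4, 5, 6, 8, 9, 10, 12}, so each is used; only Dave can be 9, hence Dave = 9.
The 7 still-open variables draw from only 7 values {3, 4, 5, 6, 8, 10, 12}, so each is used; only Omar can be 10, hence Omar = 10.
The 6 still-open variables draw from only 6 values {3, 4, 5, 6, 8, 12}, so each is used; only Jack can be 4, hence Jack = 4.
The 3 variables Alice, Carol, Ivy are confined to {5, 6, 8}, which locks those values in; drop them from Hank.
No further eliminations apply; Erin can still be any of 3, 12.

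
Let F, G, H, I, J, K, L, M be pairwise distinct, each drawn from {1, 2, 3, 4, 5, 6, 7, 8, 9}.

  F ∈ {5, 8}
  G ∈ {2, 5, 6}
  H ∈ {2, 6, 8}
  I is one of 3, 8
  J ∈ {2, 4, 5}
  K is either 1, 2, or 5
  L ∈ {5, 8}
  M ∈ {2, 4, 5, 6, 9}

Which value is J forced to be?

The 8 variables together cover exactly {1, 2, 3, 4, 5, 6, 8, 9} — 8 values for 8 variables — and 1 appears only in K's list, so K = 1.
Among the 7 still-open variables, 3 fits only I (and all 7 values in {2, 3, 4, 5, 6, 8, 9} must be used), so I = 3.
The 6 still-open variables draw from only 6 values {2, 4, 5, 6, 8, 9}, so each is used; only M can be 9, hence M = 9.
The 5 still-open variables together cover exactly {2, 4, 5, 6, 8} — 5 values for 5 variables — and 4 appears only in J's list, so J = 4.

4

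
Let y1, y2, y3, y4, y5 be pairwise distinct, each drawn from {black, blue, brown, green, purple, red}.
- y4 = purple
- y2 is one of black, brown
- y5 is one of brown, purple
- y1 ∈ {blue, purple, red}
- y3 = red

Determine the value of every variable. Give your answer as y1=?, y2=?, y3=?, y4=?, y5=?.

y3's domain is down to {red}, so y3 = red. Strike red from y1.
y4 has just one choice, so y4 = purple. Strike purple from y1, y5.
y5 has just one choice, so y5 = brown. Eliminate brown elsewhere: y2.
y1 must be blue (only option left).
y2 must be black (only option left).

y1=blue, y2=black, y3=red, y4=purple, y5=brown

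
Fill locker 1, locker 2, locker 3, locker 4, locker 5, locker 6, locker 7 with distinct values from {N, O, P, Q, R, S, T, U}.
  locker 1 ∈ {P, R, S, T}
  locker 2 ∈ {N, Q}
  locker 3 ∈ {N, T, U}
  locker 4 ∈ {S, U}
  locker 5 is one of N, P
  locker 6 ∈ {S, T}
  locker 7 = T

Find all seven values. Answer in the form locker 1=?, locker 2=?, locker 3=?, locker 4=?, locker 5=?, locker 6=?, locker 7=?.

locker 7 has just one choice, so locker 7 = T. Strike T from locker 1, locker 3, locker 6.
locker 6's domain is down to {S}, so locker 6 = S. Remove S from locker 1, locker 4.
locker 4 has just one choice, so locker 4 = U. So locker 3 can't be U.
locker 3 must be N (only option left). Remove N from locker 2, locker 5.
locker 5's domain is down to {P}, so locker 5 = P. Eliminate P elsewhere: locker 1.
locker 1 has just one choice, so locker 1 = R.
locker 2 must be Q (only option left).

locker 1=R, locker 2=Q, locker 3=N, locker 4=U, locker 5=P, locker 6=S, locker 7=T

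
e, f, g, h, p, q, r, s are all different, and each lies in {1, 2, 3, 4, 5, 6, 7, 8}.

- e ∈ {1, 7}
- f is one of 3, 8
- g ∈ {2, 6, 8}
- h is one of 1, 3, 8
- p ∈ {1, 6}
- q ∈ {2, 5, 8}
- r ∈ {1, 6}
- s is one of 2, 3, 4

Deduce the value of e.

The 8 variables draw from only 8 values {1, 2, 3, 4, 5, 6, 7, 8}, so each is used; only s can be 4, hence s = 4.
The 7 still-open variables together cover exactly {1, 2, 3, 5, 6, 7, 8} — 7 values for 7 variables — and 5 appears only in q's list, so q = 5.
Among the 6 still-open variables, 2 fits only g (and all 6 values in {1, 2, 3, 6, 7, 8} must be used), so g = 2.
The 5 still-open variables together cover exactly {1, 3, 6, 7, 8} — 5 values for 5 variables — and 7 appears only in e's list, so e = 7.

7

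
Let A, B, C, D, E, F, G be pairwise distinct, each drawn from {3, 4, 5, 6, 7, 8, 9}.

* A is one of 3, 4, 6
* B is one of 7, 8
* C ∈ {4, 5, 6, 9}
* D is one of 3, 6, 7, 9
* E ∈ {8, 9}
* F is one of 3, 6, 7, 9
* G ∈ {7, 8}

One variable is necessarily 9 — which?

The 7 variables together cover exactly {3, 4, 5, 6, 7, 8, 9} — 7 values for 7 variables — and 5 appears only in C's list, so C = 5.
The 6 still-open variables draw from only 6 values {3, 4, 6, 7, 8, 9}, so each is used; only A can be 4, hence A = 4.
B and G between them cover only {7, 8} — a naked pair. Remove those values from D, E, F.
So 9 goes to E.

E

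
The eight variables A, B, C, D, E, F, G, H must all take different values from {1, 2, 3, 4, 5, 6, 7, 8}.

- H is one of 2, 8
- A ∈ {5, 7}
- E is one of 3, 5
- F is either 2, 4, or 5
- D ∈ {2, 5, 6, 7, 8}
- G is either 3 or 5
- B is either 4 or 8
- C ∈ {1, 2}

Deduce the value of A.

7

Among the 8 variables, 1 fits only C (and all 8 values in {1, 2, 3, 4, 5, 6, 7, 8} must be used), so C = 1.
The 7 still-open variables draw from only 7 values {2, 3, 4, 5, 6, 7, 8}, so each is used; only D can be 6, hence D = 6.
The 6 still-open variables draw from only 6 values {2, 3, 4, 5, 7, 8}, so each is used; only A can be 7, hence A = 7.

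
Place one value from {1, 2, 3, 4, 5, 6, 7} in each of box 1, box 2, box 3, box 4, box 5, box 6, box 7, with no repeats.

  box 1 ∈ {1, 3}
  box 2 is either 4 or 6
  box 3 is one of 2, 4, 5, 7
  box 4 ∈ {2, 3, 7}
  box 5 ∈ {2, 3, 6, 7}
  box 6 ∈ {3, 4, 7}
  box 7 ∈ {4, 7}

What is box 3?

Among the 7 variables, 1 fits only box 1 (and all 7 values in {1, 2, 3, 4, 5, 6, 7} must be used), so box 1 = 1.
Among the 6 still-open variables, 5 fits only box 3 (and all 6 values in {2, 3, 4, 5, 6, 7} must be used), so box 3 = 5.

5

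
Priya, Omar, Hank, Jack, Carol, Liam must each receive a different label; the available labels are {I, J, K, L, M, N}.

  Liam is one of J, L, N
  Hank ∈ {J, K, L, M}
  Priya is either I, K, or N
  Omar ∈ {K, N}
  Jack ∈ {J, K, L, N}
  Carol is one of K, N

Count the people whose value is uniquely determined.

2

The 6 variables draw from only 6 values {I, J, K, L, M, N}, so each is used; only Priya can be I, hence Priya = I.
Among the 5 still-open variables, M fits only Hank (and all 5 values in {J, K, L, M, N} must be used), so Hank = M.
Omar and Carol share exactly the 2 values {K, N}; by pigeonhole those values go to them, so strike K, N from Jack, Liam.
Determined: Priya=I, Hank=M. The other people each still have more than one consistent value. That makes 2.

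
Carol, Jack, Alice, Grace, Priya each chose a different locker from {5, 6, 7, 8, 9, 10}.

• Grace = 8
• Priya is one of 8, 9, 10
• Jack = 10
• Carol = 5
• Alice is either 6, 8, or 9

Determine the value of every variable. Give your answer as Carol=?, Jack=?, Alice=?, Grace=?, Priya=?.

Carol=5, Jack=10, Alice=6, Grace=8, Priya=9

Carol has just one choice, so Carol = 5.
That leaves Jack = 10. So Priya can't be 10.
Grace must be 8 (only option left). Strike 8 from Alice, Priya.
Priya must be 9 (only option left). Eliminate 9 elsewhere: Alice.
Alice's domain is down to {6}, so Alice = 6.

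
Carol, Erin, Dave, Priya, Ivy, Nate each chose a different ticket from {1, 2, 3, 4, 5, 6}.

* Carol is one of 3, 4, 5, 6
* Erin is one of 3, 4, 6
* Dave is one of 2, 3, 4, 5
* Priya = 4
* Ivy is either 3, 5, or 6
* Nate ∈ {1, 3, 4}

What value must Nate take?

Priya's domain is down to {4}, so Priya = 4. So Carol, Erin, Dave, Nate can't be 4.
Among the 5 still-open variables, 1 fits only Nate (and all 5 values in {1, 2, 3, 5, 6} must be used), so Nate = 1.

1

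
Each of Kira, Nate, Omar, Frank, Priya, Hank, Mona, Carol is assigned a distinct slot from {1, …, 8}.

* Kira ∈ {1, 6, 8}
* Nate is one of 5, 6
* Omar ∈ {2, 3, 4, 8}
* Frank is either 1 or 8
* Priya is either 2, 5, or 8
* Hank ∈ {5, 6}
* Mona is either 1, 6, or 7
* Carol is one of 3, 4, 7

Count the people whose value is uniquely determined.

2

Nate and Hank between them cover only {5, 6} — a naked pair. Remove those values from Kira, Priya, Mona.
Kira and Frank between them cover only {1, 8} — a naked pair. Remove those values from Omar, Priya, Mona.
Priya's domain is down to {2}, so Priya = 2. Remove 2 from Omar.
That leaves Mona = 7. Strike 7 from Carol.
Determined: Priya=2, Mona=7. The other people each still have more than one consistent value. That makes 2.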